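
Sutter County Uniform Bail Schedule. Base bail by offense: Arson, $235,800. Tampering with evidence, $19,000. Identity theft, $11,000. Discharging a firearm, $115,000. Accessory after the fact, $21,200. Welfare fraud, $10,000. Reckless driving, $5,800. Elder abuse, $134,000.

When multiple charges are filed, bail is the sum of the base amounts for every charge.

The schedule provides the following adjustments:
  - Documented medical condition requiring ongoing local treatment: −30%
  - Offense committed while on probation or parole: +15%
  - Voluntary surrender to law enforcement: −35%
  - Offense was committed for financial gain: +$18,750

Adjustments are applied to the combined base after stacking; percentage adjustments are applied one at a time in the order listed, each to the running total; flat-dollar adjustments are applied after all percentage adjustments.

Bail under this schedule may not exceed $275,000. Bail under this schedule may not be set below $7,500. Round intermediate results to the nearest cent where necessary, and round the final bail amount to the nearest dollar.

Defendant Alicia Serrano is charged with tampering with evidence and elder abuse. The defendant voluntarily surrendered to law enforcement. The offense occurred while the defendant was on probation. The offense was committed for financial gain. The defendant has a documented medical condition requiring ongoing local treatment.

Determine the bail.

Base amounts from the schedule: tampering with evidence $19,000; elder abuse $134,000.
Stacking rule: sum of all bases. $19,000 + $134,000 = $153,000.
Documented medical condition requiring ongoing local treatment (−30%): $153,000 × 0.7 = $107,100.
Offense committed while on probation or parole (+15%): $107,100 × 1.15 = $123,165.
Voluntary surrender to law enforcement (−35%): $123,165 × 0.65 = $80,057.25.
Offense was committed for financial gain (+$18,750 flat): $80,057.25 + $18,750 = $98,807.25.
$98,807.25 is within the $275,000 maximum.
$98,807.25 is at or above the $7,500 minimum.
Rounded to the nearest dollar: $98,807.

$98,807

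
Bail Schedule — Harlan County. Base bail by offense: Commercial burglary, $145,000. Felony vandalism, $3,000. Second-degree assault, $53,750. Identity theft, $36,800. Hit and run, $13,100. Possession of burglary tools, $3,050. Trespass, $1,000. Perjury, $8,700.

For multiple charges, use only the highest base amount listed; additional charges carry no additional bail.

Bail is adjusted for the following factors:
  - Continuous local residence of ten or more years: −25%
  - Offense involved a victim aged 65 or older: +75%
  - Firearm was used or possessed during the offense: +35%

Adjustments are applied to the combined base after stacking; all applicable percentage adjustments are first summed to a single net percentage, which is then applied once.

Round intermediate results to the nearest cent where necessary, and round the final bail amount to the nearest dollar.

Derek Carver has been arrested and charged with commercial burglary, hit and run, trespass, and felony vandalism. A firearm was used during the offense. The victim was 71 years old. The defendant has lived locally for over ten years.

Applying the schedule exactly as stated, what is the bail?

$268,250

Base amounts from the schedule: commercial burglary $145,000; hit and run $13,100; trespass $1,000; felony vandalism $3,000.
Stacking rule: use the highest base only. Highest is commercial burglary at $145,000. Combined base = $145,000.
Net percentage adjustment: −25% +75% +35% = +85%. $145,000 × 1.85 = $268,250.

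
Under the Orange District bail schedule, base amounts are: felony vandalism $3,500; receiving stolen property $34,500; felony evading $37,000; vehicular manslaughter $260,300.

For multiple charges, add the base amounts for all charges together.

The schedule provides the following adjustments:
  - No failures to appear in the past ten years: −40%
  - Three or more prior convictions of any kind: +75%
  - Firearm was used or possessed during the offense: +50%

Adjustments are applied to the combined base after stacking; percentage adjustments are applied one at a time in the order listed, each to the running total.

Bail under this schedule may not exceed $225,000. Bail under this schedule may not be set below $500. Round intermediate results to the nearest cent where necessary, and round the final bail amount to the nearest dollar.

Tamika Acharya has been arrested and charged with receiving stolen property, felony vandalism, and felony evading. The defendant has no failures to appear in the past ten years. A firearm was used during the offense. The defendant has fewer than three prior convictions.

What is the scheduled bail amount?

$67,500

Base amounts from the schedule: receiving stolen property $34,500; felony vandalism $3,500; felony evading $37,000.
Stacking rule: sum of all bases. $34,500 + $3,500 + $37,000 = $75,000.
No failures to appear in the past ten years (−40%): $75,000 × 0.6 = $45,000.
Firearm was used or possessed during the offense (+50%): $45,000 × 1.5 = $67,500.
$67,500 is within the $225,000 maximum.
$67,500 is at or above the $500 minimum.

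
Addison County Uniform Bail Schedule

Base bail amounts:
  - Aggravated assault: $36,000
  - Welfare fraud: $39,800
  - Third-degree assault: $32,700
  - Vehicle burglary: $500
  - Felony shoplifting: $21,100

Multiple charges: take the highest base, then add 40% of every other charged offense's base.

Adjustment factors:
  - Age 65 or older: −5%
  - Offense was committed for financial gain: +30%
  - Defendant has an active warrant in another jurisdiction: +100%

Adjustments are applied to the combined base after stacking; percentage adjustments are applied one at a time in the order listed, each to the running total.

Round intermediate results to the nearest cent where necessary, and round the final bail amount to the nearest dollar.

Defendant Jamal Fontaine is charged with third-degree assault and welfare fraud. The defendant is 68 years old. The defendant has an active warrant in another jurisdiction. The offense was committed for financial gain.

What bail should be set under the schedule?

Base amounts from the schedule: third-degree assault $32,700; welfare fraud $39,800.
Stacking rule: highest base plus 40% of each additional charge. Highest is welfare fraud at $39,800. Additional: $32,700 × 40% = $13,080. Combined base = $39,800 + $13,080 = $52,880.
Age 65 or older (−5%): $52,880 × 0.95 = $50,236.
Offense was committed for financial gain (+30%): $50,236 × 1.3 = $65,306.80.
Defendant has an active warrant in another jurisdiction (+100%): $65,306.80 × 2 = $130,613.60.
Rounded to the nearest dollar: $130,614.

$130,614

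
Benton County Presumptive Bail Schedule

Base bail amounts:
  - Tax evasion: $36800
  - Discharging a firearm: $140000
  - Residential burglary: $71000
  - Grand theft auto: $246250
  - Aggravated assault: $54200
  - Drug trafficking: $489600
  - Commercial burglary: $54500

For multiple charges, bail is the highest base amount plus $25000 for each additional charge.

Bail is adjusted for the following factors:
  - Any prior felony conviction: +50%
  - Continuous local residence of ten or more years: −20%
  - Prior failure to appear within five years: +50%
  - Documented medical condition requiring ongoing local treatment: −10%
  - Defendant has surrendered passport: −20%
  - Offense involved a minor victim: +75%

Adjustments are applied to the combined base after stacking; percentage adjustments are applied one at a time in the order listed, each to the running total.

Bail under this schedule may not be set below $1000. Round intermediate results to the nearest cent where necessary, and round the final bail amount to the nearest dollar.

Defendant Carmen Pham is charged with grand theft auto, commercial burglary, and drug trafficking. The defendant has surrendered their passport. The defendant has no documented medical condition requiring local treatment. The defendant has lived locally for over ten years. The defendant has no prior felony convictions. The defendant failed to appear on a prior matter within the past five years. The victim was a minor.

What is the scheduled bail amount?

$906528

Base amounts from the schedule: grand theft auto $246250; commercial burglary $54500; drug trafficking $489600.
Stacking rule: highest base plus $25000 per additional charge. Highest is drug trafficking at $489600; 2 additional charges → +$50000. Combined base = $539600.
Continuous local residence of ten or more years (−20%): $539600 × 0.8 = $431680.
Prior failure to appear within five years (+50%): $431680 × 1.5 = $647520.
Defendant has surrendered passport (−20%): $647520 × 0.8 = $518016.
Offense involved a minor victim (+75%): $518016 × 1.75 = $906528.
$906528 is at or above the $1000 minimum.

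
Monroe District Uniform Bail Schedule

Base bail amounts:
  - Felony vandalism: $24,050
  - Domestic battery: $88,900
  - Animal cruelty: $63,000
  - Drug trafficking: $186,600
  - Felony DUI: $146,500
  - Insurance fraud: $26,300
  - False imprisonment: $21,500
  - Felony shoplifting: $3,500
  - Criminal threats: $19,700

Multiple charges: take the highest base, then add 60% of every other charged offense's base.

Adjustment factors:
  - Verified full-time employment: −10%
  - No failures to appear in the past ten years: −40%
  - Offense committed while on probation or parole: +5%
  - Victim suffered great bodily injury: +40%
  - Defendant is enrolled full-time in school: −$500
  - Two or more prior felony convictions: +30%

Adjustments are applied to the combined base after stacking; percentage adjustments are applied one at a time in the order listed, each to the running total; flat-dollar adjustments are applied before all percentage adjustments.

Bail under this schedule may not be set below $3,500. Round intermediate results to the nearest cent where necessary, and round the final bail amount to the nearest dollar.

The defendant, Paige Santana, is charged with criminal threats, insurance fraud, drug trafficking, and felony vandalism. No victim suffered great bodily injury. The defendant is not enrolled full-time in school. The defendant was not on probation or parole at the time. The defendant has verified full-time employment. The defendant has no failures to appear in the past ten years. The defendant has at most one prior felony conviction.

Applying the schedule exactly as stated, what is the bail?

$123,460

Base amounts from the schedule: criminal threats $19,700; insurance fraud $26,300; drug trafficking $186,600; felony vandalism $24,050.
Stacking rule: highest base plus 60% of each additional charge. Highest is drug trafficking at $186,600. Additional: $19,700 × 60% = $11,820; $26,300 × 60% = $15,780; $24,050 × 60% = $14,430. Combined base = $186,600 + $42,030 = $228,630.
Verified full-time employment (−10%): $228,630 × 0.9 = $205,767.
No failures to appear in the past ten years (−40%): $205,767 × 0.6 = $123,460.20.
$123,460.20 is at or above the $3,500 minimum.
Rounded to the nearest dollar: $123,460.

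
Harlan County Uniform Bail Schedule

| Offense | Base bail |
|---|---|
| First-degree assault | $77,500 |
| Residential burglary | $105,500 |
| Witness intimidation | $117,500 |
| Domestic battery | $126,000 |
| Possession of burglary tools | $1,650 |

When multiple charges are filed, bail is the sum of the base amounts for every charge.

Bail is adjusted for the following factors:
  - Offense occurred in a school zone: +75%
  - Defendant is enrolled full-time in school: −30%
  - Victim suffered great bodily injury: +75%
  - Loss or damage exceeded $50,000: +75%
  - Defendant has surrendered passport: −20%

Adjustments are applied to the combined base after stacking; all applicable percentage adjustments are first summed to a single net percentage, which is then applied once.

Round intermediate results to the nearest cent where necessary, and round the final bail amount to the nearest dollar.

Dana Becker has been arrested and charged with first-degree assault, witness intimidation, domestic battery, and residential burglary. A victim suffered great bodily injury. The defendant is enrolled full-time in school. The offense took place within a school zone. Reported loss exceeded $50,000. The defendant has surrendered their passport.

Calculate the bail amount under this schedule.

Base amounts from the schedule: first-degree assault $77,500; witness intimidation $117,500; domestic battery $126,000; residential burglary $105,500.
Stacking rule: sum of all bases. $77,500 + $117,500 + $126,000 + $105,500 = $426,500.
Net percentage adjustment: +75% −30% +75% +75% −20% = +175%. $426,500 × 2.75 = $1,172,875.

$1,172,875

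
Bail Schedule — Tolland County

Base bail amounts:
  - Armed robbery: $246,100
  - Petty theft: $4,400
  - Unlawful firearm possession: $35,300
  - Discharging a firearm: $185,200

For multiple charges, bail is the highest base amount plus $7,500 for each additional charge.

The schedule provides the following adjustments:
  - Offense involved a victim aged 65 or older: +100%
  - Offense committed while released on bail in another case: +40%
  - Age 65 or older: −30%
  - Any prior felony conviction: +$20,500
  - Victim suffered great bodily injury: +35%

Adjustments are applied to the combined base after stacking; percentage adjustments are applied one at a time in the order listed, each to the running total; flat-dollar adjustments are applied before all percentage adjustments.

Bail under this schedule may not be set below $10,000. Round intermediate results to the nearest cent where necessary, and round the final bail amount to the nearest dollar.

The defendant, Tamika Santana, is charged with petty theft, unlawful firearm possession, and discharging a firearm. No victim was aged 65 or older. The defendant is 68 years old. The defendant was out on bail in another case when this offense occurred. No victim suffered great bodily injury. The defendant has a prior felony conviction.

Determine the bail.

Base amounts from the schedule: petty theft $4,400; unlawful firearm possession $35,300; discharging a firearm $185,200.
Stacking rule: highest base plus $7,500 per additional charge. Highest is discharging a firearm at $185,200; 2 additional charges → +$15,000. Combined base = $200,200.
Any prior felony conviction (+$20,500 flat): $200,200 + $20,500 = $220,700.
Offense committed while released on bail in another case (+40%): $220,700 × 1.4 = $308,980.
Age 65 or older (−30%): $308,980 × 0.7 = $216,286.
$216,286 is at or above the $10,000 minimum.

$216,286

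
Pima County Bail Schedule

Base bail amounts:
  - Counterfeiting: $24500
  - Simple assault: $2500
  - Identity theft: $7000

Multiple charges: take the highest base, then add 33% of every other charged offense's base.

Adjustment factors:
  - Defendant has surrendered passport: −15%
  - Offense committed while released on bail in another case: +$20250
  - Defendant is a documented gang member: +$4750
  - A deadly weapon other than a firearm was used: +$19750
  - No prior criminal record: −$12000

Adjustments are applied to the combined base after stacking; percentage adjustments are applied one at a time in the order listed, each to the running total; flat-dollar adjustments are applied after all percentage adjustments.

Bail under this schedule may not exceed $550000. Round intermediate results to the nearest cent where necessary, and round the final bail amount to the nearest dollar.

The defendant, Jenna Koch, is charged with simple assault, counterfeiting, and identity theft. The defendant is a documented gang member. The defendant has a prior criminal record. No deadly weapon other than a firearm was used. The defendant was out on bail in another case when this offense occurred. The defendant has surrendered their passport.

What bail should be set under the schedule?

Base amounts from the schedule: simple assault $2500; counterfeiting $24500; identity theft $7000.
Stacking rule: highest base plus 33% of each additional charge. Highest is counterfeiting at $24500. Additional: $2500 × 33% = $825; $7000 × 33% = $2310. Combined base = $24500 + $3135 = $27635.
Defendant has surrendered passport (−15%): $27635 × 0.85 = $23489.75.
Offense committed while released on bail in another case (+$20250 flat): $23489.75 + $20250 = $43739.75.
Defendant is a documented gang member (+$4750 flat): $43739.75 + $4750 = $48489.75.
$48489.75 is within the $550000 maximum.
Rounded to the nearest dollar: $48490.

$48490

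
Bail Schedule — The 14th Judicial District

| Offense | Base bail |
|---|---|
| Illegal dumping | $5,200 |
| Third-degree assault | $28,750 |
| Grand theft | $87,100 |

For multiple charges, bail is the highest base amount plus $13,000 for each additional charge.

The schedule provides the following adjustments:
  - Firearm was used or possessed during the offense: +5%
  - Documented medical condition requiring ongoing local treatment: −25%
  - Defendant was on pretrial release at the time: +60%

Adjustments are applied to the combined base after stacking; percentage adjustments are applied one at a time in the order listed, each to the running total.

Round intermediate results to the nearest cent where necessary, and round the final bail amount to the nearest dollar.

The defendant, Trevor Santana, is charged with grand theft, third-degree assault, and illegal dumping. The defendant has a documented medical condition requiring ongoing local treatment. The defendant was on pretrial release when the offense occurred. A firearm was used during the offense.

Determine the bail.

$142,506

Base amounts from the schedule: grand theft $87,100; third-degree assault $28,750; illegal dumping $5,200.
Stacking rule: highest base plus $13,000 per additional charge. Highest is grand theft at $87,100; 2 additional charges → +$26,000. Combined base = $113,100.
Firearm was used or possessed during the offense (+5%): $113,100 × 1.05 = $118,755.
Documented medical condition requiring ongoing local treatment (−25%): $118,755 × 0.75 = $89,066.25.
Defendant was on pretrial release at the time (+60%): $89,066.25 × 1.6 = $142,506.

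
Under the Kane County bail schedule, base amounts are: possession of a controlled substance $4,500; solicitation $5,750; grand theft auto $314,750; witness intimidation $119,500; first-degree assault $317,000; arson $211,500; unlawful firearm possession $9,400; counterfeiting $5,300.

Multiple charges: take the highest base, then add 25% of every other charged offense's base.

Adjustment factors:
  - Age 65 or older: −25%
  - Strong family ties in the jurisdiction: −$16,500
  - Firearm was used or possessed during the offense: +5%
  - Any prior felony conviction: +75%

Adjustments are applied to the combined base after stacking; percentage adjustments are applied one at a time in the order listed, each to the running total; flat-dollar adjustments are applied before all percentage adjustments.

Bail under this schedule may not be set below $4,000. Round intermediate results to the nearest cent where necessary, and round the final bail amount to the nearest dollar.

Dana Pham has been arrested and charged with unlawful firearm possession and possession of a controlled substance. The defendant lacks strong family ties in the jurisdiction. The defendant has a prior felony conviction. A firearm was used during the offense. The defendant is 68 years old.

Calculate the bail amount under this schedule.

Base amounts from the schedule: unlawful firearm possession $9,400; possession of a controlled substance $4,500.
Stacking rule: highest base plus 25% of each additional charge. Highest is unlawful firearm possession at $9,400. Additional: $4,500 × 25% = $1,125. Combined base = $9,400 + $1,125 = $10,525.
Age 65 or older (−25%): $10,525 × 0.75 = $7,893.75.
Firearm was used or possessed during the offense (+5%): $7,893.75 × 1.05 = $8,288.44.
Any prior felony conviction (+75%): $8,288.44 × 1.75 = $14,504.77.
$14,504.77 is at or above the $4,000 minimum.
Rounded to the nearest dollar: $14,505.

$14,505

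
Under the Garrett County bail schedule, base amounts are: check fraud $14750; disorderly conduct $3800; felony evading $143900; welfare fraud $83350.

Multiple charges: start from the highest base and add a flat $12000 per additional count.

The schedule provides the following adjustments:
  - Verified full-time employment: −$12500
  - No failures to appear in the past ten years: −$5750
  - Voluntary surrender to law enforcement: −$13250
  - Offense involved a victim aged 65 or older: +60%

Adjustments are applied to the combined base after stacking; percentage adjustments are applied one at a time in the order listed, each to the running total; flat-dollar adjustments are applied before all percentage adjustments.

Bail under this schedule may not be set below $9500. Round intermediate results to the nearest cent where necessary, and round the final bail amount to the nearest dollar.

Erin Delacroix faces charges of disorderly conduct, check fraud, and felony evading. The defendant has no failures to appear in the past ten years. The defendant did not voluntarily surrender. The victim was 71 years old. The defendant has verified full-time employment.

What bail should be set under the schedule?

$239440

Base amounts from the schedule: disorderly conduct $3800; check fraud $14750; felony evading $143900.
Stacking rule: highest base plus $12000 per additional charge. Highest is felony evading at $143900; 2 additional charges → +$24000. Combined base = $167900.
Verified full-time employment (−$12500 flat): $167900 − $12500 = $155400.
No failures to appear in the past ten years (−$5750 flat): $155400 − $5750 = $149650.
Offense involved a victim aged 65 or older (+60%): $149650 × 1.6 = $239440.
$239440 is at or above the $9500 minimum.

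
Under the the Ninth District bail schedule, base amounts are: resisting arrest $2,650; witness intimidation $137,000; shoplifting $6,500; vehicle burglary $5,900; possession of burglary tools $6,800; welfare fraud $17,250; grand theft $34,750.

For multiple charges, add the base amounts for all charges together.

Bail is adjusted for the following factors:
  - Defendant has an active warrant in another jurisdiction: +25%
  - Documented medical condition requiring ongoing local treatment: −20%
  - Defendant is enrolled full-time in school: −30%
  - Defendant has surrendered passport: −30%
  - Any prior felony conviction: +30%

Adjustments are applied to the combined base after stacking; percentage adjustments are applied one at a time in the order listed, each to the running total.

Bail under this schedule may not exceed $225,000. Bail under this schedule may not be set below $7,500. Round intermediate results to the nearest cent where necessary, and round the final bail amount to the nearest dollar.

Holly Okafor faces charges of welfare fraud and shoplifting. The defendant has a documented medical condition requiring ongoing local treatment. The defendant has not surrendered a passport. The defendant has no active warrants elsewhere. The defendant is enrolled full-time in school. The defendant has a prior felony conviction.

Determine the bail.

$17,290

Base amounts from the schedule: welfare fraud $17,250; shoplifting $6,500.
Stacking rule: sum of all bases. $17,250 + $6,500 = $23,750.
Documented medical condition requiring ongoing local treatment (−20%): $23,750 × 0.8 = $19,000.
Defendant is enrolled full-time in school (−30%): $19,000 × 0.7 = $13,300.
Any prior felony conviction (+30%): $13,300 × 1.3 = $17,290.
$17,290 is within the $225,000 maximum.
$17,290 is at or above the $7,500 minimum.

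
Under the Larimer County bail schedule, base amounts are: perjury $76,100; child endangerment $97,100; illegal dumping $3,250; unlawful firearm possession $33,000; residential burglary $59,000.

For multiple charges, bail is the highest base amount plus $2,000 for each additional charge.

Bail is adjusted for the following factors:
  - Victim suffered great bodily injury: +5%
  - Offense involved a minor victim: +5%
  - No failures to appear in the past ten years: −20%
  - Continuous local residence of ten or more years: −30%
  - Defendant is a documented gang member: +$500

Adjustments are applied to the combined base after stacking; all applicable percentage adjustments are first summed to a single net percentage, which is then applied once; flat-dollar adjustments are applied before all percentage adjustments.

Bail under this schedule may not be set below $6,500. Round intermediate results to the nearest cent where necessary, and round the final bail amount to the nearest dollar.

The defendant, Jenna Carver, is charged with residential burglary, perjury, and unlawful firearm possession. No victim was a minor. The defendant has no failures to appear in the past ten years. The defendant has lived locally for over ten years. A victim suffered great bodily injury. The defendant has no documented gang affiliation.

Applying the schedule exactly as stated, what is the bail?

Base amounts from the schedule: residential burglary $59,000; perjury $76,100; unlawful firearm possession $33,000.
Stacking rule: highest base plus $2,000 per additional charge. Highest is perjury at $76,100; 2 additional charges → +$4,000. Combined base = $80,100.
Net percentage adjustment: +5% −20% −30% = −45%. $80,100 × 0.55 = $44,055.
$44,055 is at or above the $6,500 minimum.

$44,055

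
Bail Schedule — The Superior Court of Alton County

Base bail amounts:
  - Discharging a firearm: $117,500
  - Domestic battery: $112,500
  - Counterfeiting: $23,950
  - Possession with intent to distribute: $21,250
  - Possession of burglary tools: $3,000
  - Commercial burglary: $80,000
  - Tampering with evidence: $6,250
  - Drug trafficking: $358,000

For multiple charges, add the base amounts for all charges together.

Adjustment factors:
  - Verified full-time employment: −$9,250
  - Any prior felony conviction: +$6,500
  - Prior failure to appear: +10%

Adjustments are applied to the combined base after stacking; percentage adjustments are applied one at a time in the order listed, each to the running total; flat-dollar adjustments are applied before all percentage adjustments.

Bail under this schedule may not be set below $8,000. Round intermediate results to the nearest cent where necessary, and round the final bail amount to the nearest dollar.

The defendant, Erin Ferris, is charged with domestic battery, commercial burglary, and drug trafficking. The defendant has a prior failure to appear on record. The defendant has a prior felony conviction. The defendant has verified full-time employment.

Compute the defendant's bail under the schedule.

$602,525

Base amounts from the schedule: domestic battery $112,500; commercial burglary $80,000; drug trafficking $358,000.
Stacking rule: sum of all bases. $112,500 + $80,000 + $358,000 = $550,500.
Verified full-time employment (−$9,250 flat): $550,500 − $9,250 = $541,250.
Any prior felony conviction (+$6,500 flat): $541,250 + $6,500 = $547,750.
Prior failure to appear (+10%): $547,750 × 1.1 = $602,525.
$602,525 is at or above the $8,000 minimum.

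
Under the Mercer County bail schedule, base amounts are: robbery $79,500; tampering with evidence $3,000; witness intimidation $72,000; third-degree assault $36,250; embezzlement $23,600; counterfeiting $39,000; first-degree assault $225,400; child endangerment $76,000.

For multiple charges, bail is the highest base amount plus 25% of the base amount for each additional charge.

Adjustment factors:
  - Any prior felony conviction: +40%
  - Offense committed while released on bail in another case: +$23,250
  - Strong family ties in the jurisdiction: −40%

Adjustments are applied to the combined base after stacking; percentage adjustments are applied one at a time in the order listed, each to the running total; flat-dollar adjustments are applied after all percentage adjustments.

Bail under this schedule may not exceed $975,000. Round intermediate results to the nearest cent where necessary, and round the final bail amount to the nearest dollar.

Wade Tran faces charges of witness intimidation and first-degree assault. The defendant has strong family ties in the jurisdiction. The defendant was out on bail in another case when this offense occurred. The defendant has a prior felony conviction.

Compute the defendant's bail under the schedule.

$227,706

Base amounts from the schedule: witness intimidation $72,000; first-degree assault $225,400.
Stacking rule: highest base plus 25% of each additional charge. Highest is first-degree assault at $225,400. Additional: $72,000 × 25% = $18,000. Combined base = $225,400 + $18,000 = $243,400.
Any prior felony conviction (+40%): $243,400 × 1.4 = $340,760.
Strong family ties in the jurisdiction (−40%): $340,760 × 0.6 = $204,456.
Offense committed while released on bail in another case (+$23,250 flat): $204,456 + $23,250 = $227,706.
$227,706 is within the $975,000 maximum.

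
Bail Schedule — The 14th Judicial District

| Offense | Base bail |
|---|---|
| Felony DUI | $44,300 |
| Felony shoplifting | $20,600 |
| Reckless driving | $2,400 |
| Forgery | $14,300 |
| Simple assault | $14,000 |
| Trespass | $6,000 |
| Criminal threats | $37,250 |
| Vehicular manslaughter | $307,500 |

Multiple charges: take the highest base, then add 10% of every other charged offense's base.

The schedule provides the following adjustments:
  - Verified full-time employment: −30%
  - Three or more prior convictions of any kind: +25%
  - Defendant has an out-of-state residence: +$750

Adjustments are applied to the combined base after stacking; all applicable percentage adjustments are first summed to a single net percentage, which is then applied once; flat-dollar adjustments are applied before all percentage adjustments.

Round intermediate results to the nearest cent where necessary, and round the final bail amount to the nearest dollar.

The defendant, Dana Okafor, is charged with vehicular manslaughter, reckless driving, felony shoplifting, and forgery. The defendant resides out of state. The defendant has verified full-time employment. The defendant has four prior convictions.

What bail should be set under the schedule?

$296,381

Base amounts from the schedule: vehicular manslaughter $307,500; reckless driving $2,400; felony shoplifting $20,600; forgery $14,300.
Stacking rule: highest base plus 10% of each additional charge. Highest is vehicular manslaughter at $307,500. Additional: $2,400 × 10% = $240; $20,600 × 10% = $2,060; $14,300 × 10% = $1,430. Combined base = $307,500 + $3,730 = $311,230.
Defendant has an out-of-state residence (+$750 flat): $311,230 + $750 = $311,980.
Net percentage adjustment: −30% +25% = −5%. $311,980 × 0.95 = $296,381.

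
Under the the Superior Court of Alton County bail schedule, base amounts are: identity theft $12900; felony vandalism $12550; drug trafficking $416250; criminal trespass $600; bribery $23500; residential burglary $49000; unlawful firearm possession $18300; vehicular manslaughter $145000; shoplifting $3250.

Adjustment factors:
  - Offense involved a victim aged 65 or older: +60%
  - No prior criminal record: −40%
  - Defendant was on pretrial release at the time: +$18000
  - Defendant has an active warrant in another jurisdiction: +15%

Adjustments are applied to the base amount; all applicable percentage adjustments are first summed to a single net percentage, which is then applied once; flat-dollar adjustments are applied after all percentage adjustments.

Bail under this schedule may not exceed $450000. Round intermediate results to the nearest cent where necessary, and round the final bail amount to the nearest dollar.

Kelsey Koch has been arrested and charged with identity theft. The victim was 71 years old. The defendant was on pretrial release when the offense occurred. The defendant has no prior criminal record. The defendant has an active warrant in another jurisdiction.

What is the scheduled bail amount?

$35415

Base amounts from the schedule: identity theft $12900.
Single charge. Combined base = $12900.
Net percentage adjustment: +60% −40% +15% = +35%. $12900 × 1.35 = $17415.
Defendant was on pretrial release at the time (+$18000 flat): $17415 + $18000 = $35415.
$35415 is within the $450000 maximum.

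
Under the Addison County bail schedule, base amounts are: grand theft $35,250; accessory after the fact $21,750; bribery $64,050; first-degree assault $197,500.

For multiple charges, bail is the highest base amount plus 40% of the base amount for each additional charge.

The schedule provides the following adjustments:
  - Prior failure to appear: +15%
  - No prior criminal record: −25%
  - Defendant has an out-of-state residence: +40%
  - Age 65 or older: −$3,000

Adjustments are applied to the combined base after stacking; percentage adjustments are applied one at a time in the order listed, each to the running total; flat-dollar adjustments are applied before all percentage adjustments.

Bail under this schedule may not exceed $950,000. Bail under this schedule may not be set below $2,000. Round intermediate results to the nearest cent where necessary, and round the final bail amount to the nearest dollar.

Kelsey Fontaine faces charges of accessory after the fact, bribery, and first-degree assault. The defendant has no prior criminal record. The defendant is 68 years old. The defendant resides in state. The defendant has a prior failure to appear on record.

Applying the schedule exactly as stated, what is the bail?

Base amounts from the schedule: accessory after the fact $21,750; bribery $64,050; first-degree assault $197,500.
Stacking rule: highest base plus 40% of each additional charge. Highest is first-degree assault at $197,500. Additional: $21,750 × 40% = $8,700; $64,050 × 40% = $25,620. Combined base = $197,500 + $34,320 = $231,820.
Age 65 or older (−$3,000 flat): $231,820 − $3,000 = $228,820.
Prior failure to appear (+15%): $228,820 × 1.15 = $263,143.
No prior criminal record (−25%): $263,143 × 0.75 = $197,357.25.
$197,357.25 is within the $950,000 maximum.
$197,357.25 is at or above the $2,000 minimum.
Rounded to the nearest dollar: $197,357.

$197,357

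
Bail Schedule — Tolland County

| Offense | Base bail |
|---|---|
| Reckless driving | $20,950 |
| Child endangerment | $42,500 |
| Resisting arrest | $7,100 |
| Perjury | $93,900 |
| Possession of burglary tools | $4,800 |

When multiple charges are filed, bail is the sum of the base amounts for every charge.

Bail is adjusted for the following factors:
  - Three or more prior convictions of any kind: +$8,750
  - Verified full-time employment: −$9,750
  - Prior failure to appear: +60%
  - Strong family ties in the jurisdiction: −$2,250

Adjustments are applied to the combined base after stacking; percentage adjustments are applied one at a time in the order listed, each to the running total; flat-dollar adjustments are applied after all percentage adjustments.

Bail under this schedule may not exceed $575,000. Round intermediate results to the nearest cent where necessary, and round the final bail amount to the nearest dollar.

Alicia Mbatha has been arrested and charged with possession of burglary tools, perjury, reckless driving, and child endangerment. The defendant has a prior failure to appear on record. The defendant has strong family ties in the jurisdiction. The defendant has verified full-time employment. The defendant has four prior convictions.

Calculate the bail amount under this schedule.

$256,190

Base amounts from the schedule: possession of burglary tools $4,800; perjury $93,900; reckless driving $20,950; child endangerment $42,500.
Stacking rule: sum of all bases. $4,800 + $93,900 + $20,950 + $42,500 = $162,150.
Prior failure to appear (+60%): $162,150 × 1.6 = $259,440.
Three or more prior convictions of any kind (+$8,750 flat): $259,440 + $8,750 = $268,190.
Verified full-time employment (−$9,750 flat): $268,190 − $9,750 = $258,440.
Strong family ties in the jurisdiction (−$2,250 flat): $258,440 − $2,250 = $256,190.
$256,190 is within the $575,000 maximum.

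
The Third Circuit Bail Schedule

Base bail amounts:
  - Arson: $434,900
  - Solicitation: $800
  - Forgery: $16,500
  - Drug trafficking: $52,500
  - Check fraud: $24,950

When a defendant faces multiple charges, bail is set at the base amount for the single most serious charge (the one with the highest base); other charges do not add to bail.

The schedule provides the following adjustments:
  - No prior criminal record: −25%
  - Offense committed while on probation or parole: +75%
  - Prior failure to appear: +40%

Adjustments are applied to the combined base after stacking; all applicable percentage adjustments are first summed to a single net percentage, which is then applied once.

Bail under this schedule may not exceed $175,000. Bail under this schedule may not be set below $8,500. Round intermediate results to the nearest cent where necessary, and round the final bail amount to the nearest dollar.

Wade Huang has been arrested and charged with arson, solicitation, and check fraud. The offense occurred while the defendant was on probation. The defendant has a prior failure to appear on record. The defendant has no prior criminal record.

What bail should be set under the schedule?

$175,000

Base amounts from the schedule: arson $434,900; solicitation $800; check fraud $24,950.
Stacking rule: use the highest base only. Highest is arson at $434,900. Combined base = $434,900.
Net percentage adjustment: −25% +75% +40% = +90%. $434,900 × 1.9 = $826,310.
Result $826,310 exceeds the maximum of $175,000; bail is capped at $175,000.
$175,000 is at or above the $8,500 minimum.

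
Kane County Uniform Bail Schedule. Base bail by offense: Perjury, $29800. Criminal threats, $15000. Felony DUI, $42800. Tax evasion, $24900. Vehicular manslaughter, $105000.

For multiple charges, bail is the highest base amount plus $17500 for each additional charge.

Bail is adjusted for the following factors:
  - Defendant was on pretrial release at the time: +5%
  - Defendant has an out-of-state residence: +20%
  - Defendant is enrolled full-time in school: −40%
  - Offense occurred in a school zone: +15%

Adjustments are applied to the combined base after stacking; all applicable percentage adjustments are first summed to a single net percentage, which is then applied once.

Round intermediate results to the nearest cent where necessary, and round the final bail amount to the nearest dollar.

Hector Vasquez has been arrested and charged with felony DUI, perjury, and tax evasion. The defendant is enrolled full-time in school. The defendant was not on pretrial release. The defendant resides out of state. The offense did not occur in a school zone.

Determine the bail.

$62240

Base amounts from the schedule: felony DUI $42800; perjury $29800; tax evasion $24900.
Stacking rule: highest base plus $17500 per additional charge. Highest is felony DUI at $42800; 2 additional charges → +$35000. Combined base = $77800.
Net percentage adjustment: +20% −40% = −20%. $77800 × 0.8 = $62240.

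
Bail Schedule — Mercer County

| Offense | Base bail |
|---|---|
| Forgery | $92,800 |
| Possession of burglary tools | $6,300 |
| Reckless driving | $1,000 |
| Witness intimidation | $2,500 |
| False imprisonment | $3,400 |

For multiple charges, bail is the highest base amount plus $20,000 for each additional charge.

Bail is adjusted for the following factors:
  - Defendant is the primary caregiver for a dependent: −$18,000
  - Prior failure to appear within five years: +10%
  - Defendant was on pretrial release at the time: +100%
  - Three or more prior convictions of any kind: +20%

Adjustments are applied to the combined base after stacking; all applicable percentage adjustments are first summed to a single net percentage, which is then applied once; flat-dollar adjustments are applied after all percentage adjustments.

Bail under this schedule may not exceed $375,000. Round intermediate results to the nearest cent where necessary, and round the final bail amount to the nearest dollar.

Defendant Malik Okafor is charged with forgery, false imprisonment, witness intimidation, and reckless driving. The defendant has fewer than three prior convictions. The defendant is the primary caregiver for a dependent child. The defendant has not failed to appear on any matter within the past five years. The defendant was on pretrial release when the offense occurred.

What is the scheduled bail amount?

Base amounts from the schedule: forgery $92,800; false imprisonment $3,400; witness intimidation $2,500; reckless driving $1,000.
Stacking rule: highest base plus $20,000 per additional charge. Highest is forgery at $92,800; 3 additional charges → +$60,000. Combined base = $152,800.
Defendant was on pretrial release at the time (+100%): $152,800 × 2 = $305,600.
Defendant is the primary caregiver for a dependent (−$18,000 flat): $305,600 − $18,000 = $287,600.
$287,600 is within the $375,000 maximum.

$287,600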